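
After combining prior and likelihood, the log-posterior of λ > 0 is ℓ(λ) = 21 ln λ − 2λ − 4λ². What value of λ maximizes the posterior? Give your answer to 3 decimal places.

λ̂_MAP = 1.500

ℓ'(λ) = 21/λ − 2 − 8λ. Setting this to zero and multiplying by λ: 8λ² + 2λ − 21 = 0.
λ = (−2 + √(2² + 4·8·21)) / (2·8) = (−2 + √676) / 16 = (−2 + 26)/16 = 3/2.
ℓ''(λ) = −21/λ² − 8 < 0, confirming a maximum.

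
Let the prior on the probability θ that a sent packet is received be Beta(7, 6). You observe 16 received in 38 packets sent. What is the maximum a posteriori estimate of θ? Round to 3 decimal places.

θ̂_MAP = 0.449

Prior: Beta(7, 6).
Data: 16 successes in 38 trials. The binomial likelihood contributes θ^16(1−θ)^22, so the posterior is Beta(7+16, 6+22) = Beta(23, 28).
For Beta(a, b) with a, b > 1 the mode is (a−1)/(a+b−2) = 22/49 ≈ 0.449.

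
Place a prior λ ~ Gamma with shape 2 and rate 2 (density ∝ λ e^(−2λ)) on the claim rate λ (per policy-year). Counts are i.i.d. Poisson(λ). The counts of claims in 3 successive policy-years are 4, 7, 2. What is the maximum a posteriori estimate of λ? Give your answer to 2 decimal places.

λ̂_MAP = 2.80

Σxᵢ = 4+7+2 = 13, with n = 3.
Posterior ∝ λe^(−2λ) · λ^13e^(−3λ) = λ^14e^(−5λ), i.e. Gamma(shape=15, rate=5).
The mode of a Gamma(a, b) with a ≥ 1 (shape–rate) is (a−1)/b = 14/5 ≈ 2.80.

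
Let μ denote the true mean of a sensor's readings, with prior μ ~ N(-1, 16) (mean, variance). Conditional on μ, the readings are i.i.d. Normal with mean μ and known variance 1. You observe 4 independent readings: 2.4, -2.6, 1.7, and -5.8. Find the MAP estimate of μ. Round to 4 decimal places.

n = 4; x̄ = (2.4 + (-2.6) + 1.7 + (-5.8))/4 = -4.3/4 = -1.075.
For a Normal prior and Normal likelihood with known variance, the posterior is Normal; its mode equals its mean, the precision-weighted average.
Prior precision 1/σ₀² = 1/16 = 0.0625; data precision n/σ² = 4/1 = 4.
μ̂ = (0.0625·(-1) + 4·(-1.075)) / (0.0625 + 4) = (-4.3625)/4.0625 = -349/325 ≈ -1.0738.

μ̂_MAP = -1.0738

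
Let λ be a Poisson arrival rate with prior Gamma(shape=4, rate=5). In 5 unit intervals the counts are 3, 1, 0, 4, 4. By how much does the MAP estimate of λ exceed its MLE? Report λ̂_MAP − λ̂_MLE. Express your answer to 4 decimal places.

MAP − MLE = -0.9000

Σxᵢ = 12. Posterior is Gamma(16, 10); MAP = (16−1)/10 = 15/10 ≈ 1.50000.
MLE = x̄ = 12/5 ≈ 2.40000.
Difference = 15/10 − 12/5 = -9/10 ≈ -0.9000.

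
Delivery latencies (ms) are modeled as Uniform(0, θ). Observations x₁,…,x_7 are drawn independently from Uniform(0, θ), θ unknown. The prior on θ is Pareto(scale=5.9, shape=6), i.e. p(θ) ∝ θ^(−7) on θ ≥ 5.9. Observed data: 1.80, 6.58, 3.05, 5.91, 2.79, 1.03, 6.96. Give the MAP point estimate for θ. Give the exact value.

θ̂_MAP = 6.96

The Uniform(0, θ) likelihood is θ^(−n) for θ ≥ max(xᵢ), zero otherwise. Here max(xᵢ) = 6.96.
Posterior ∝ θ^(−7) · θ^(−7) = θ^(−14) on θ ≥ max(5.9, 6.96) = 6.96.
This density is strictly decreasing in θ, so the posterior mode lies at the lower boundary of the support.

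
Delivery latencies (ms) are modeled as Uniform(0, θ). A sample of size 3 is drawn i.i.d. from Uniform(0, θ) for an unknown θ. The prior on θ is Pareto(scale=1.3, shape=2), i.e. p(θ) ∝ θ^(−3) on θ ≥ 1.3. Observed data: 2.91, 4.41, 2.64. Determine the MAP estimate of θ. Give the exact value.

θ̂_MAP = 4.41

The Uniform(0, θ) likelihood is θ^(−n) for θ ≥ max(xᵢ), zero otherwise. Here max(xᵢ) = 4.41.
Posterior ∝ θ^(−3) · θ^(−3) = θ^(−6) on θ ≥ max(1.3, 4.41) = 4.41.
This density is strictly decreasing in θ, so the posterior mode lies at the lower boundary of the support.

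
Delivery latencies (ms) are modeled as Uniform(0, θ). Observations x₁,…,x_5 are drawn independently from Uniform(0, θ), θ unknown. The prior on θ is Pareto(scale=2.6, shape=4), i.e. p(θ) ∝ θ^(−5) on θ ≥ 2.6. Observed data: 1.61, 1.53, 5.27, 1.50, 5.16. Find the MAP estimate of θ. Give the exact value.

The Uniform(0, θ) likelihood is θ^(−n) for θ ≥ max(xᵢ), zero otherwise. Here max(xᵢ) = 5.27.
Posterior ∝ θ^(−5) · θ^(−5) = θ^(−10) on θ ≥ max(2.6, 5.27) = 5.27.
This density is strictly decreasing in θ, so the posterior mode lies at the lower boundary of the support.

θ̂_MAP = 5.27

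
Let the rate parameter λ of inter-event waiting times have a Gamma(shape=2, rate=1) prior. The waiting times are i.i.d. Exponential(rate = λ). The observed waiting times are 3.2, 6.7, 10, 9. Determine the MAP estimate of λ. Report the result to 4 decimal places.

λ̂_MAP = 0.1672

The Exponential(rate=λ) likelihood is ∝ λ^n e^(−λΣtᵢ). Here n = 4 and Σtᵢ = 3.2 + 6.7 + 10 + 9 = 28.9.
Posterior ∝ λe^(−1λ) · λ^4e^(−28.9λ) = λ^5e^(−29.9λ), i.e. Gamma(6, 29.9).
Mode = (a−1)/b = 5/29.9 ≈ 0.1672.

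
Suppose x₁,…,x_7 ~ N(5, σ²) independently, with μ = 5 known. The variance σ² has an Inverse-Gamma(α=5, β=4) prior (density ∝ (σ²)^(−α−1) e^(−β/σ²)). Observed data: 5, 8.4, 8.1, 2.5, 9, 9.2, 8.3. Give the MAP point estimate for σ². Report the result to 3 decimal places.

Sum of squared deviations about the known mean: SS = (5−5)² + (8.4−5)² + (8.1−5)² + (2.5−5)² + (9−5)² + (9.2−5)² + (8.3−5)² = 71.95.
The Normal likelihood contributes (σ²)^(−n/2) exp(−SS/(2σ²)), so the posterior is Inverse-Gamma(α + n/2, β + SS/2) = Inverse-Gamma(8.5, 39.975).
The mode of Inverse-Gamma(a, b) is b/(a+1) = 39.975/9.5 ≈ 4.208.

σ̂²_MAP = 4.208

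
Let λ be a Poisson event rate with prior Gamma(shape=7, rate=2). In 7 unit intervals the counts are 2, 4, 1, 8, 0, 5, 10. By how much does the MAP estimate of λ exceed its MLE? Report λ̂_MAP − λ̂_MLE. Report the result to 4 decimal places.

Σxᵢ = 30. Posterior is Gamma(37, 9); MAP = (37−1)/9 = 36/9 ≈ 4.00000.
MLE = x̄ = 30/7 ≈ 4.28571.
Difference = 36/9 − 30/7 = -2/7 ≈ -0.2857.

MAP − MLE = -0.2857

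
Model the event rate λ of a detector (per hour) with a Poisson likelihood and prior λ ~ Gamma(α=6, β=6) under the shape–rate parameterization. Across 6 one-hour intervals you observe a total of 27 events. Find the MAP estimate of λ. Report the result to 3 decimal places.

Σxᵢ = 27, n = 6.
Posterior ∝ λ^5e^(−6λ) · λ^27e^(−6λ) = λ^32e^(−12λ), i.e. Gamma(shape=33, rate=12).
The mode of a Gamma(a, b) with a ≥ 1 (shape–rate) is (a−1)/b = 32/12 ≈ 2.667.

λ̂_MAP = 2.667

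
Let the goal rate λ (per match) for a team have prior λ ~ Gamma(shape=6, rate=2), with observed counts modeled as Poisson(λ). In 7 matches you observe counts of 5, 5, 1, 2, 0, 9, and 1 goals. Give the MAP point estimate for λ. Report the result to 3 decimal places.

λ̂_MAP = 3.111

Σxᵢ = 5+5+1+2+0+9+1 = 23, with n = 7.
Posterior ∝ λ^5e^(−2λ) · λ^23e^(−7λ) = λ^28e^(−9λ), i.e. Gamma(shape=29, rate=9).
The mode of a Gamma(a, b) with a ≥ 1 (shape–rate) is (a−1)/b = 28/9 ≈ 3.111.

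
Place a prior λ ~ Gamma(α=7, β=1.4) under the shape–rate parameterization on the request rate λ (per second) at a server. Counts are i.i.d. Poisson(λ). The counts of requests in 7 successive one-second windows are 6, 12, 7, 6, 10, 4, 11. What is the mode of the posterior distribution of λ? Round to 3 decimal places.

Σxᵢ = 6+12+7+6+10+4+11 = 56, with n = 7.
Posterior ∝ λ^6e^(−1.4λ) · λ^56e^(−7λ) = λ^62e^(−8.4λ), i.e. Gamma(shape=63, rate=8.4).
The mode of a Gamma(a, b) with a ≥ 1 (shape–rate) is (a−1)/b = 62/8.4 ≈ 7.381.

λ̂_MAP = 7.381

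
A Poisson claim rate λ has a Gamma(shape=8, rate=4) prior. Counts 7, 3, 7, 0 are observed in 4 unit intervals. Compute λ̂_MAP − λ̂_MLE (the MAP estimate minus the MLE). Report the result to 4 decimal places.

Σxᵢ = 17. Posterior is Gamma(25, 8); MAP = (25−1)/8 = 24/8 ≈ 3.00000.
MLE = x̄ = 17/4 ≈ 4.25000.
Difference = 24/8 − 17/4 = -5/4 ≈ -1.2500.

MAP − MLE = -1.2500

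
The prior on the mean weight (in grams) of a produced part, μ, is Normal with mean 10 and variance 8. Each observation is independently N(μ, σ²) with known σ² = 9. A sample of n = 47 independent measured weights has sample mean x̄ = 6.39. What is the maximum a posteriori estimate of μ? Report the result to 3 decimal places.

n = 47, x̄ = 6.39.
For a Normal prior and Normal likelihood with known variance, the posterior is Normal; its mode equals its mean, the precision-weighted average.
Prior precision 1/σ₀² = 1/8 = 0.125; data precision n/σ² = 47/9.
μ̂ = (0.125·10 + (47/9)·6.39) / (0.125 + 47/9) = 34.62/(385/72) = 62316/9625 ≈ 6.474.

μ̂_MAP = 6.474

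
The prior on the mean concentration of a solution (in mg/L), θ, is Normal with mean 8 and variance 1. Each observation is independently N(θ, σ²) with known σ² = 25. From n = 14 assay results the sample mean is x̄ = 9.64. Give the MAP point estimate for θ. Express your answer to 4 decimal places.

n = 14, x̄ = 9.64.
For a Normal prior and Normal likelihood with known variance, the posterior is Normal; its mode equals its mean, the precision-weighted average.
Prior precision 1/σ₀² = 1/1 = 1; data precision n/σ² = 14/25 = 0.56.
θ̂ = (1·8 + 0.56·9.64) / (1 + 0.56) = 13.3984/1.56 = 8374/975 ≈ 8.5887.

θ̂_MAP = 8.5887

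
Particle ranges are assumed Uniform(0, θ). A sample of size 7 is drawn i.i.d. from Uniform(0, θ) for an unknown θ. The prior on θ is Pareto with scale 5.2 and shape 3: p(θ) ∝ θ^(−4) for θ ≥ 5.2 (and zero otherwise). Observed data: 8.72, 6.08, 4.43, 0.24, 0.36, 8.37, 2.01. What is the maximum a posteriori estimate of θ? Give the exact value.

The Uniform(0, θ) likelihood is θ^(−n) for θ ≥ max(xᵢ), zero otherwise. Here max(xᵢ) = 8.72.
Posterior ∝ θ^(−4) · θ^(−7) = θ^(−11) on θ ≥ max(5.2, 8.72) = 8.72.
This density is strictly decreasing in θ, so the posterior mode lies at the lower boundary of the support.

θ̂_MAP = 8.72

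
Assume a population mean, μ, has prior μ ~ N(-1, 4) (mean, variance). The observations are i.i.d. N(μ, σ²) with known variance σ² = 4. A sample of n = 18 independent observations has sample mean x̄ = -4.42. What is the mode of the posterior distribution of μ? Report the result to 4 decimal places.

μ̂_MAP = -4.2400

n = 18, x̄ = -4.42.
For a Normal prior and Normal likelihood with known variance, the posterior is Normal; its mode equals its mean, the precision-weighted average.
Prior precision 1/σ₀² = 1/4 = 0.25; data precision n/σ² = 18/4 = 4.5.
μ̂ = (0.25·(-1) + 4.5·(-4.42)) / (0.25 + 4.5) = (-20.14)/4.75 = -4.2400.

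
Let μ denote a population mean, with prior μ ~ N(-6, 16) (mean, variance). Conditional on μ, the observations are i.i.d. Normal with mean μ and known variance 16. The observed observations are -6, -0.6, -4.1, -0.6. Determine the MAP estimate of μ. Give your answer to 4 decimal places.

n = 4; x̄ = ((-6) + (-0.6) + (-4.1) + (-0.6))/4 = -11.3/4 = -2.825.
For a Normal prior and Normal likelihood with known variance, the posterior is Normal; its mode equals its mean, the precision-weighted average.
Prior precision 1/σ₀² = 1/16 = 0.0625; data precision n/σ² = 4/16 = 0.25.
μ̂ = (0.0625·(-6) + 0.25·(-2.825)) / (0.0625 + 0.25) = (-1.08125)/0.3125 = -3.4600.

μ̂_MAP = -3.4600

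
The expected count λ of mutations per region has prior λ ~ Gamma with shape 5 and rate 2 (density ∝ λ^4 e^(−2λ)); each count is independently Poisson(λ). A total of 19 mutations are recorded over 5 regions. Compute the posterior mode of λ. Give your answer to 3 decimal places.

λ̂_MAP = 3.286

Σxᵢ = 19, n = 5.
Posterior ∝ λ^4e^(−2λ) · λ^19e^(−5λ) = λ^23e^(−7λ), i.e. Gamma(shape=24, rate=7).
The mode of a Gamma(a, b) with a ≥ 1 (shape–rate) is (a−1)/b = 23/7 ≈ 3.286.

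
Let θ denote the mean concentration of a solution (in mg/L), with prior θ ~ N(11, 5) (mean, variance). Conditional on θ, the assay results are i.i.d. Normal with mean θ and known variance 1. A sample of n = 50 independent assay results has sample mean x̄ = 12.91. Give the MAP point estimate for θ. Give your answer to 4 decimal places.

n = 50, x̄ = 12.91.
For a Normal prior and Normal likelihood with known variance, the posterior is Normal; its mode equals its mean, the precision-weighted average.
Prior precision 1/σ₀² = 1/5 = 0.2; data precision n/σ² = 50/1 = 50.
θ̂ = (0.2·11 + 50·12.91) / (0.2 + 50) = 647.7/50.2 = 6477/502 ≈ 12.9024.

θ̂_MAP = 12.9024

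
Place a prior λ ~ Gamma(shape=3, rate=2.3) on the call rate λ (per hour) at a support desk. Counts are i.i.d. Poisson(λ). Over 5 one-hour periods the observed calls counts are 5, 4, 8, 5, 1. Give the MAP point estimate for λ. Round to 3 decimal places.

λ̂_MAP = 3.425

Σxᵢ = 5+4+8+5+1 = 23, with n = 5.
Posterior ∝ λ^2e^(−2.3λ) · λ^23e^(−5λ) = λ^25e^(−7.3λ), i.e. Gamma(shape=26, rate=7.3).
The mode of a Gamma(a, b) with a ≥ 1 (shape–rate) is (a−1)/b = 25/7.3 ≈ 3.425.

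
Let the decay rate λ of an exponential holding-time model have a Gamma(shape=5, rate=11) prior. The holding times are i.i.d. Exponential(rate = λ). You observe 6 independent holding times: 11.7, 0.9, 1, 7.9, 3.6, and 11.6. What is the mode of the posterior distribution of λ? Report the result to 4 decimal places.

λ̂_MAP = 0.2096

The Exponential(rate=λ) likelihood is ∝ λ^n e^(−λΣtᵢ). Here n = 6 and Σtᵢ = 11.7 + 0.9 + 1 + 7.9 + 3.6 + 11.6 = 36.7.
Posterior ∝ λ^4e^(−11λ) · λ^6e^(−36.7λ) = λ^10e^(−47.7λ), i.e. Gamma(11, 47.7).
Mode = (a−1)/b = 10/47.7 ≈ 0.2096.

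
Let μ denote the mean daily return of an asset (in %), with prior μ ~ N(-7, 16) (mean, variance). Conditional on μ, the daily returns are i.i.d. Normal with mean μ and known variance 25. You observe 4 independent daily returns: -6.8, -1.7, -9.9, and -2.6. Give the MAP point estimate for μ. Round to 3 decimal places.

μ̂_MAP = -5.742

n = 4; x̄ = ((-6.8) + (-1.7) + (-9.9) + (-2.6))/4 = -21/4 = -5.25.
For a Normal prior and Normal likelihood with known variance, the posterior is Normal; its mode equals its mean, the precision-weighted average.
Prior precision 1/σ₀² = 1/16 = 0.0625; data precision n/σ² = 4/25 = 0.16.
μ̂ = (0.0625·(-7) + 0.16·(-5.25)) / (0.0625 + 0.16) = (-1.2775)/0.2225 = -511/89 ≈ -5.742.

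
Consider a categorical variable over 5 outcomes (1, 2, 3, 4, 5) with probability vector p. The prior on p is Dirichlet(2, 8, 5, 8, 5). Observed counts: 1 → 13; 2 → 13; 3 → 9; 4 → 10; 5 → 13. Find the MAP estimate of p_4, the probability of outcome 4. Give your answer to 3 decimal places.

MAP estimate: 0.210

The posterior is Dirichlet(αᵢ + nᵢ) = Dirichlet(15, 21, 14, 18, 18).
For a Dirichlet(a₁,…,a_K) with all aᵢ > 1, the mode has j-th component (aⱼ − 1)/(Σaᵢ − K).
Here Σaᵢ = 86 and K = 5, so p_4 = (18 − 1)/(86 − 5) = 17/81 ≈ 0.210.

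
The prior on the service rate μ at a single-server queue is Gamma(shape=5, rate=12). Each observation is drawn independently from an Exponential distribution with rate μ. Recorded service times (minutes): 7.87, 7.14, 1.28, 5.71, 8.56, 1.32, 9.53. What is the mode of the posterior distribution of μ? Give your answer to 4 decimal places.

μ̂_MAP = 0.2060

The Exponential(rate=μ) likelihood is ∝ μ^n e^(−μΣtᵢ). Here n = 7 and Σtᵢ = 7.87 + 7.14 + 1.28 + 5.71 + 8.56 + 1.32 + 9.53 = 41.41.
Posterior ∝ μ^4e^(−12μ) · μ^7e^(−41.41μ) = μ^11e^(−53.41μ), i.e. Gamma(12, 53.41).
Mode = (a−1)/b = 11/53.41 ≈ 0.2060.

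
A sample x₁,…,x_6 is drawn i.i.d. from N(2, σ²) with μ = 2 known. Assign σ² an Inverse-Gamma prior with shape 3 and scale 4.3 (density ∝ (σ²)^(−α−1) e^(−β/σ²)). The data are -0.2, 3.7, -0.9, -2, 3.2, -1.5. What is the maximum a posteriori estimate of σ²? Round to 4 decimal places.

σ̂²_MAP = 3.8879

Sum of squared deviations about the known mean: SS = (-0.2−2)² + (3.7−2)² + (-0.9−2)² + (-2−2)² + (3.2−2)² + (-1.5−2)² = 45.83.
The Normal likelihood contributes (σ²)^(−n/2) exp(−SS/(2σ²)), so the posterior is Inverse-Gamma(α + n/2, β + SS/2) = Inverse-Gamma(6, 27.215).
The mode of Inverse-Gamma(a, b) is b/(a+1) = 27.215/7 ≈ 3.8879.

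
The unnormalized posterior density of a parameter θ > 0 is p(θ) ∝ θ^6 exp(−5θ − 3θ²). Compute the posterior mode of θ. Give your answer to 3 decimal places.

ℓ'(θ) = 6/θ − 5 − 6θ. Setting this to zero and multiplying by θ: 6θ² + 5θ − 6 = 0.
θ = (−5 + √(5² + 4·6·6)) / (2·6) = (−5 + √169) / 12 = (−5 + 13)/12 = 2/3.
ℓ''(θ) = −6/θ² − 6 < 0, confirming a maximum.

θ̂_MAP = 0.667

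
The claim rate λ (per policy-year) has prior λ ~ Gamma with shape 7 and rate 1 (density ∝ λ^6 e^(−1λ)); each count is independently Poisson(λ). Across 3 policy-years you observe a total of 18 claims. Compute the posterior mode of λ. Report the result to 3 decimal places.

λ̂_MAP = 6.000

Σxᵢ = 18, n = 3.
Posterior ∝ λ^6e^(−1λ) · λ^18e^(−3λ) = λ^24e^(−4λ), i.e. Gamma(shape=25, rate=4).
The mode of a Gamma(a, b) with a ≥ 1 (shape–rate) is (a−1)/b = 24/4 ≈ 6.000.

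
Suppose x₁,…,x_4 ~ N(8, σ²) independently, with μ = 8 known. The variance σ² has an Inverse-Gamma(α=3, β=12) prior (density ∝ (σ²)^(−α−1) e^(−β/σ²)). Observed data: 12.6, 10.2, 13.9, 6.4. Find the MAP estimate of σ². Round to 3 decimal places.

σ̂²_MAP = 7.281

Sum of squared deviations about the known mean: SS = (12.6−8)² + (10.2−8)² + (13.9−8)² + (6.4−8)² = 63.37.
The Normal likelihood contributes (σ²)^(−n/2) exp(−SS/(2σ²)), so the posterior is Inverse-Gamma(α + n/2, β + SS/2) = Inverse-Gamma(5, 43.685).
The mode of Inverse-Gamma(a, b) is b/(a+1) = 43.685/6 ≈ 7.281.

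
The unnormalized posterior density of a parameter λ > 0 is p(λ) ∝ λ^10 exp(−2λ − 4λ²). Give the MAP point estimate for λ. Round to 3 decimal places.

λ̂_MAP = 1.000

ℓ'(λ) = 10/λ − 2 − 8λ. Setting this to zero and multiplying by λ: 8λ² + 2λ − 10 = 0.
λ = (−2 + √(2² + 4·8·10)) / (2·8) = (−2 + √324) / 16 = (−2 + 18)/16 = 1.
ℓ''(λ) = −10/λ² − 8 < 0, confirming a maximum.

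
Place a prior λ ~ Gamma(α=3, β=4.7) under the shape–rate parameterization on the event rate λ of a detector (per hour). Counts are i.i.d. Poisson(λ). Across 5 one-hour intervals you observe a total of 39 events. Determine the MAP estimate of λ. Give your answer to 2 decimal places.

Σxᵢ = 39, n = 5.
Posterior ∝ λ^2e^(−4.7λ) · λ^39e^(−5λ) = λ^41e^(−9.7λ), i.e. Gamma(shape=42, rate=9.7).
The mode of a Gamma(a, b) with a ≥ 1 (shape–rate) is (a−1)/b = 41/9.7 ≈ 4.23.

λ̂_MAP = 4.23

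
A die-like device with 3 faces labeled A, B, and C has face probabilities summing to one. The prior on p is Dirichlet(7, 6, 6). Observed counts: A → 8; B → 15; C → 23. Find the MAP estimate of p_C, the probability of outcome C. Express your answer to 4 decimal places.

The posterior is Dirichlet(αᵢ + nᵢ) = Dirichlet(15, 21, 29).
For a Dirichlet(a₁,…,a_K) with all aᵢ > 1, the mode has j-th component (aⱼ − 1)/(Σaᵢ − K).
Here Σaᵢ = 65 and K = 3, so p_C = (29 − 1)/(65 − 3) = 28/62 ≈ 0.4516.

MAP estimate of p_C = 0.4516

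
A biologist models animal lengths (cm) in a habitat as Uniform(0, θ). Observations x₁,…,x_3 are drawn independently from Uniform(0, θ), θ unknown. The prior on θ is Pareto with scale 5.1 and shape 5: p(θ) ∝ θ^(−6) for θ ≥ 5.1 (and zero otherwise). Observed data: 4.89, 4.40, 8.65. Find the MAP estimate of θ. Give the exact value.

θ̂_MAP = 8.65

The Uniform(0, θ) likelihood is θ^(−n) for θ ≥ max(xᵢ), zero otherwise. Here max(xᵢ) = 8.65.
Posterior ∝ θ^(−6) · θ^(−3) = θ^(−9) on θ ≥ max(5.1, 8.65) = 8.65.
This density is strictly decreasing in θ, so the posterior mode lies at the lower boundary of the support.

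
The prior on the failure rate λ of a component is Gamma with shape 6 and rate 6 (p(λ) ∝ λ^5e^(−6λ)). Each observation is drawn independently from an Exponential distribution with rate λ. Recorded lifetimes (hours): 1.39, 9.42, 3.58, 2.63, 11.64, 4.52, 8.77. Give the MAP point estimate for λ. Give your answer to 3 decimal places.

λ̂_MAP = 0.250

The Exponential(rate=λ) likelihood is ∝ λ^n e^(−λΣtᵢ). Here n = 7 and Σtᵢ = 1.39 + 9.42 + 3.58 + 2.63 + 11.64 + 4.52 + 8.77 = 41.95.
Posterior ∝ λ^5e^(−6λ) · λ^7e^(−41.95λ) = λ^12e^(−47.95λ), i.e. Gamma(13, 47.95).
Mode = (a−1)/b = 12/47.95 ≈ 0.250.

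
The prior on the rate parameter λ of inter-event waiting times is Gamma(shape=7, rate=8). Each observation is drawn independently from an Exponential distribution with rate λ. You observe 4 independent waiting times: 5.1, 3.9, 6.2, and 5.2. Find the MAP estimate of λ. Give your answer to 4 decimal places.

λ̂_MAP = 0.3521

The Exponential(rate=λ) likelihood is ∝ λ^n e^(−λΣtᵢ). Here n = 4 and Σtᵢ = 5.1 + 3.9 + 6.2 + 5.2 = 20.4.
Posterior ∝ λ^6e^(−8λ) · λ^4e^(−20.4λ) = λ^10e^(−28.4λ), i.e. Gamma(11, 28.4).
Mode = (a−1)/b = 10/28.4 ≈ 0.3521.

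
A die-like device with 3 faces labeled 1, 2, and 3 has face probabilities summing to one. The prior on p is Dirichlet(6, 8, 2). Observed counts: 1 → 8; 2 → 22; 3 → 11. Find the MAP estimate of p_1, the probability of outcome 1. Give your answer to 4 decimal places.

MAP estimate: 0.2407

The posterior is Dirichlet(αᵢ + nᵢ) = Dirichlet(14, 30, 13).
For a Dirichlet(a₁,…,a_K) with all aᵢ > 1, the mode has j-th component (aⱼ − 1)/(Σaᵢ − K).
Here Σaᵢ = 57 and K = 3, so p_1 = (14 − 1)/(57 − 3) = 13/54 ≈ 0.2407.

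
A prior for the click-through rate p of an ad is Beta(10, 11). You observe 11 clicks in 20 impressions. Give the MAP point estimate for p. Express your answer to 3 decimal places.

p̂_MAP = 0.513

Prior: Beta(10, 11).
Data: 11 successes in 20 trials. The binomial likelihood contributes p^11(1−p)^9, so the posterior is Beta(10+11, 11+9) = Beta(21, 20).
For Beta(a, b) with a, b > 1 the mode is (a−1)/(a+b−2) = 20/39 ≈ 0.513.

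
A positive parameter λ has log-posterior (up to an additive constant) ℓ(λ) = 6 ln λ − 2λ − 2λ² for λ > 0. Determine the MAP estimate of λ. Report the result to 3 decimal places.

ℓ'(λ) = 6/λ − 2 − 4λ. Setting this to zero and multiplying by λ: 4λ² + 2λ − 6 = 0.
λ = (−2 + √(2² + 4·4·6)) / (2·4) = (−2 + √100) / 8 = (−2 + 10)/8 = 1.
ℓ''(λ) = −6/λ² − 4 < 0, confirming a maximum.

λ̂_MAP = 1.000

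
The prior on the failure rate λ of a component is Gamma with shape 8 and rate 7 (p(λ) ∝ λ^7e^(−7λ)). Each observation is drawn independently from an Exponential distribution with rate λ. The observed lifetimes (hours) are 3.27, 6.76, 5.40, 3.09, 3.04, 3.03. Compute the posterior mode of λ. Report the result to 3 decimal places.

The Exponential(rate=λ) likelihood is ∝ λ^n e^(−λΣtᵢ). Here n = 6 and Σtᵢ = 3.27 + 6.76 + 5.40 + 3.09 + 3.04 + 3.03 = 24.59.
Posterior ∝ λ^7e^(−7λ) · λ^6e^(−24.59λ) = λ^13e^(−31.59λ), i.e. Gamma(14, 31.59).
Mode = (a−1)/b = 13/31.59 ≈ 0.412.

λ̂_MAP = 0.412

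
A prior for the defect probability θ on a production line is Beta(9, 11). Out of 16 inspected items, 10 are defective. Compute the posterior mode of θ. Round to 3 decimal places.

θ̂_MAP = 0.529

Prior: Beta(9, 11).
Data: 10 successes in 16 trials. The binomial likelihood contributes θ^10(1−θ)^6, so the posterior is Beta(9+10, 11+6) = Beta(19, 17).
For Beta(a, b) with a, b > 1 the mode is (a−1)/(a+b−2) = 18/34 ≈ 0.529.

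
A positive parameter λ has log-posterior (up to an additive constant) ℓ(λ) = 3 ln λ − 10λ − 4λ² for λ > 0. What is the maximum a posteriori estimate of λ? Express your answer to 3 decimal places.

ℓ'(λ) = 3/λ − 10 − 8λ. Setting this to zero and multiplying by λ: 8λ² + 10λ − 3 = 0.
λ = (−10 + √(10² + 4·8·3)) / (2·8) = (−10 + √196) / 16 = (−10 + 14)/16 = 1/4.
ℓ''(λ) = −3/λ² − 8 < 0, confirming a maximum.

λ̂_MAP = 0.250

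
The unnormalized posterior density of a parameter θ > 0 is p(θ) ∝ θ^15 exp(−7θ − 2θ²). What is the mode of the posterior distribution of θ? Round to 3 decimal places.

θ̂_MAP = 1.250

ℓ'(θ) = 15/θ − 7 − 4θ. Setting this to zero and multiplying by θ: 4θ² + 7θ − 15 = 0.
θ = (−7 + √(7² + 4·4·15)) / (2·4) = (−7 + √289) / 8 = (−7 + 17)/8 = 5/4.
ℓ''(θ) = −15/θ² − 4 < 0, confirming a maximum.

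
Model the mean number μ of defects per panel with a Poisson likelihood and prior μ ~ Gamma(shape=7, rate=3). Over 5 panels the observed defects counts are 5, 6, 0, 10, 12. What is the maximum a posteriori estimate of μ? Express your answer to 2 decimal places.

μ̂_MAP = 4.88

Σxᵢ = 5+6+0+10+12 = 33, with n = 5.
Posterior ∝ μ^6e^(−3μ) · μ^33e^(−5μ) = μ^39e^(−8μ), i.e. Gamma(shape=40, rate=8).
The mode of a Gamma(a, b) with a ≥ 1 (shape–rate) is (a−1)/b = 39/8 ≈ 4.88.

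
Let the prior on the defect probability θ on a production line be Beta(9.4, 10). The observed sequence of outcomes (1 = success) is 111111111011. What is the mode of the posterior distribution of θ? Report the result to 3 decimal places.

θ̂_MAP = 0.660

Prior: Beta(9.4, 10).
Data: 11 successes in 12 trials (from the sequence). The binomial likelihood contributes θ^11(1−θ)^1, so the posterior is Beta(9.4+11, 10+1) = Beta(20.4, 11).
For Beta(a, b) with a, b > 1 the mode is (a−1)/(a+b−2) = 19.4/29.4 ≈ 0.660.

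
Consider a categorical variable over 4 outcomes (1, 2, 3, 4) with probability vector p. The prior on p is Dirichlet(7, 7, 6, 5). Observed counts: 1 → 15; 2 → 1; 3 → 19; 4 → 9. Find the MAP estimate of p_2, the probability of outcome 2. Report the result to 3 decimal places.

The posterior is Dirichlet(αᵢ + nᵢ) = Dirichlet(22, 8, 25, 14).
For a Dirichlet(a₁,…,a_K) with all aᵢ > 1, the mode has j-th component (aⱼ − 1)/(Σaᵢ − K).
Here Σaᵢ = 69 and K = 4, so p_2 = (8 − 1)/(69 − 4) = 7/65 ≈ 0.108.

MAP estimate: 0.108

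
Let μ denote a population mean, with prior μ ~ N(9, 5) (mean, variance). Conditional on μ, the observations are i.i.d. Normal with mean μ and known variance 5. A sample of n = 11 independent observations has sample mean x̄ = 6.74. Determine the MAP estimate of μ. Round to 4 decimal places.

n = 11, x̄ = 6.74.
For a Normal prior and Normal likelihood with known variance, the posterior is Normal; its mode equals its mean, the precision-weighted average.
Prior precision 1/σ₀² = 1/5 = 0.2; data precision n/σ² = 11/5 = 2.2.
μ̂ = (0.2·9 + 2.2·6.74) / (0.2 + 2.2) = 16.628/2.4 = 4157/600 ≈ 6.9283.

μ̂_MAP = 6.9283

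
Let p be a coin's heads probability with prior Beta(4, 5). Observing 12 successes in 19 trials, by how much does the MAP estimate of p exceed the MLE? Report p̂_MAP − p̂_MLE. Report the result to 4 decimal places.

Posterior is Beta(16, 12); MAP = (16−1)/(28−2) = 15/26 ≈ 0.57692.
MLE ignores the prior: p̂_MLE = k/n = 12/19 ≈ 0.63158.
Difference = 15/26 − 12/19 = -27/494 ≈ -0.0547.

MAP − MLE = -0.0547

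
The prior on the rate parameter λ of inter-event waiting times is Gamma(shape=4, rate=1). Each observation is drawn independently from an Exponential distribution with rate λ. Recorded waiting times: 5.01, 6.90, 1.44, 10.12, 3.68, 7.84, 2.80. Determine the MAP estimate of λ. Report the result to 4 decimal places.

The Exponential(rate=λ) likelihood is ∝ λ^n e^(−λΣtᵢ). Here n = 7 and Σtᵢ = 5.01 + 6.90 + 1.44 + 10.12 + 3.68 + 7.84 + 2.80 = 37.79.
Posterior ∝ λ^3e^(−1λ) · λ^7e^(−37.79λ) = λ^10e^(−38.79λ), i.e. Gamma(11, 38.79).
Mode = (a−1)/b = 10/38.79 ≈ 0.2578.

λ̂_MAP = 0.2578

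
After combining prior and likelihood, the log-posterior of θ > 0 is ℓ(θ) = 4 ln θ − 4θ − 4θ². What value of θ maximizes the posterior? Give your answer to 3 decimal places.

ℓ'(θ) = 4/θ − 4 − 8θ. Setting this to zero and multiplying by θ: 8θ² + 4θ − 4 = 0.
θ = (−4 + √(4² + 4·8·4)) / (2·8) = (−4 + √144) / 16 = (−4 + 12)/16 = 1/2.
ℓ''(θ) = −4/θ² − 8 < 0, confirming a maximum.

θ̂_MAP = 0.500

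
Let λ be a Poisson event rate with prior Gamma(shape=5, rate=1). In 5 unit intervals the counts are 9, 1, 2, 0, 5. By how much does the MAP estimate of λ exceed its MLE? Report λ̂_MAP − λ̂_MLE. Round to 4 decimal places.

Σxᵢ = 17. Posterior is Gamma(22, 6); MAP = (22−1)/6 = 21/6 ≈ 3.50000.
MLE = x̄ = 17/5 ≈ 3.40000.
Difference = 21/6 − 17/5 = 1/10 ≈ 0.1000.

MAP − MLE = 0.1000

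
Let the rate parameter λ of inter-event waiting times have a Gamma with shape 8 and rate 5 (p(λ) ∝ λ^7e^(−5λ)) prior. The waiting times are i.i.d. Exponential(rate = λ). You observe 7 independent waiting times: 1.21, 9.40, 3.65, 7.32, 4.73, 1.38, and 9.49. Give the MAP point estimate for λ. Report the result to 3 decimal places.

The Exponential(rate=λ) likelihood is ∝ λ^n e^(−λΣtᵢ). Here n = 7 and Σtᵢ = 1.21 + 9.40 + 3.65 + 7.32 + 4.73 + 1.38 + 9.49 = 37.18.
Posterior ∝ λ^7e^(−5λ) · λ^7e^(−37.18λ) = λ^14e^(−42.18λ), i.e. Gamma(15, 42.18).
Mode = (a−1)/b = 14/42.18 ≈ 0.332.

λ̂_MAP = 0.332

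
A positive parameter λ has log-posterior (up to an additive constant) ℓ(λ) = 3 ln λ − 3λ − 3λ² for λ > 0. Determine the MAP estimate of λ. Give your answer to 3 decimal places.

ℓ'(λ) = 3/λ − 3 − 6λ. Setting this to zero and multiplying by λ: 6λ² + 3λ − 3 = 0.
λ = (−3 + √(3² + 4·6·3)) / (2·6) = (−3 + √81) / 12 = (−3 + 9)/12 = 1/2.
ℓ''(λ) = −3/λ² − 6 < 0, confirming a maximum.

λ̂_MAP = 0.500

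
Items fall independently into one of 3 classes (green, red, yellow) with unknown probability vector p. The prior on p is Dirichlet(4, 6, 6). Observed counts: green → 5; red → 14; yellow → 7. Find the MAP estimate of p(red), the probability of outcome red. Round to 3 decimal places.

The posterior is Dirichlet(αᵢ + nᵢ) = Dirichlet(9, 20, 13).
For a Dirichlet(a₁,…,a_K) with all aᵢ > 1, the mode has j-th component (aⱼ − 1)/(Σaᵢ − K).
Here Σaᵢ = 42 and K = 3, so p(red) = (20 − 1)/(42 − 3) = 19/39 ≈ 0.487.

MAP estimate of p(red) = 0.487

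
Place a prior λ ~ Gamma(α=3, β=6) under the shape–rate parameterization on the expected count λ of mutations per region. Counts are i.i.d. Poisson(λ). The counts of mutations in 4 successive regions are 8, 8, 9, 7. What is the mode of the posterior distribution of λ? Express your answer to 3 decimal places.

Σxᵢ = 8+8+9+7 = 32, with n = 4.
Posterior ∝ λ^2e^(−6λ) · λ^32e^(−4λ) = λ^34e^(−10λ), i.e. Gamma(shape=35, rate=10).
The mode of a Gamma(a, b) with a ≥ 1 (shape–rate) is (a−1)/b = 34/10 ≈ 3.400.

λ̂_MAP = 3.400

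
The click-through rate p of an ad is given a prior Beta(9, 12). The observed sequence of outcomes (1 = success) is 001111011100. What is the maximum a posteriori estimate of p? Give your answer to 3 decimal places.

Prior: Beta(9, 12).
Data: 7 successes in 12 trials (from the sequence). The binomial likelihood contributes p^7(1−p)^5, so the posterior is Beta(9+7, 12+5) = Beta(16, 17).
For Beta(a, b) with a, b > 1 the mode is (a−1)/(a+b−2) = 15/31 ≈ 0.484.

p̂_MAP = 0.484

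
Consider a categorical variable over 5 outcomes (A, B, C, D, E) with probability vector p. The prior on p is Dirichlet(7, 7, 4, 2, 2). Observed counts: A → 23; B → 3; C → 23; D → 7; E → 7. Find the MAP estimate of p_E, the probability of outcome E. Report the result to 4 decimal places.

MAP estimate of p_E = 0.1000

The posterior is Dirichlet(αᵢ + nᵢ) = Dirichlet(30, 10, 27, 9, 9).
For a Dirichlet(a₁,…,a_K) with all aᵢ > 1, the mode has j-th component (aⱼ − 1)/(Σaᵢ − K).
Here Σaᵢ = 85 and K = 5, so p_E = (9 − 1)/(85 − 5) = 8/80 ≈ 0.1000.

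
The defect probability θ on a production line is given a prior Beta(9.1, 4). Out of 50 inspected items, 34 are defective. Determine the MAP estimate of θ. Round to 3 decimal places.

Prior: Beta(9.1, 4).
Data: 34 successes in 50 trials. The binomial likelihood contributes θ^34(1−θ)^16, so the posterior is Beta(9.1+34, 4+16) = Beta(43.1, 20).
For Beta(a, b) with a, b > 1 the mode is (a−1)/(a+b−2) = 42.1/61.1 ≈ 0.689.

θ̂_MAP = 0.689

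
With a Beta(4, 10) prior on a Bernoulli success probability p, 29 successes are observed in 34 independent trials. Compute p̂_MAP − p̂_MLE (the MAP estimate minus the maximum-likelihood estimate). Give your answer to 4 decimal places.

MAP − MLE = -0.1573

Posterior is Beta(33, 15); MAP = (33−1)/(48−2) = 32/46 ≈ 0.69565.
MLE ignores the prior: p̂_MLE = k/n = 29/34 ≈ 0.85294.
Difference = 32/46 − 29/34 = -123/782 ≈ -0.1573.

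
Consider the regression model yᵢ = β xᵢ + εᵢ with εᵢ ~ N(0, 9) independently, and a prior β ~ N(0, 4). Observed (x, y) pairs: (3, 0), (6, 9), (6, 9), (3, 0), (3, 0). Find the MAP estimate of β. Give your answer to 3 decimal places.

log p(β | y) = −Σ(yᵢ − βxᵢ)²/(2·9) − β²/(2·4) + const.
Setting the derivative to zero: Σxᵢ(yᵢ − βxᵢ)/9 − β/4 = 0, so β = Σxᵢyᵢ / (Σxᵢ² + σ²/τ²).
Σxᵢyᵢ = 3·0 + 6·9 + 6·9 + 3·0 + 3·0 = 108; Σxᵢ² = 99; σ²/τ² = 2.25.
β̂_MAP = 108 / (99 + 2.25) = 108/101.25 ≈ 1.067.

β̂_MAP = 1.067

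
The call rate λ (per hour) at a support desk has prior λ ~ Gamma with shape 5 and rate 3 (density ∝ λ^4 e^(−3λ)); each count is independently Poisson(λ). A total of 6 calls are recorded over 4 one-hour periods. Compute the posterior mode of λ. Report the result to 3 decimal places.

λ̂_MAP = 1.429

Σxᵢ = 6, n = 4.
Posterior ∝ λ^4e^(−3λ) · λ^6e^(−4λ) = λ^10e^(−7λ), i.e. Gamma(shape=11, rate=7).
The mode of a Gamma(a, b) with a ≥ 1 (shape–rate) is (a−1)/b = 10/7 ≈ 1.429.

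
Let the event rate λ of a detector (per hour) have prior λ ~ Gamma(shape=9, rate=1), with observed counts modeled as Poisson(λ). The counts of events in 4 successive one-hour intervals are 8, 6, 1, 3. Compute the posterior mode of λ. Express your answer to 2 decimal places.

Σxᵢ = 8+6+1+3 = 18, with n = 4.
Posterior ∝ λ^8e^(−1λ) · λ^18e^(−4λ) = λ^26e^(−5λ), i.e. Gamma(shape=27, rate=5).
The mode of a Gamma(a, b) with a ≥ 1 (shape–rate) is (a−1)/b = 26/5 ≈ 5.20.

λ̂_MAP = 5.20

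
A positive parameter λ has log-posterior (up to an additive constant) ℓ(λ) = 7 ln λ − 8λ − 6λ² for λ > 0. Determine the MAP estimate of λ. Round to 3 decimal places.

ℓ'(λ) = 7/λ − 8 − 12λ. Setting this to zero and multiplying by λ: 12λ² + 8λ − 7 = 0.
λ = (−8 + √(8² + 4·12·7)) / (2·12) = (−8 + √400) / 24 = (−8 + 20)/24 = 1/2.
ℓ''(λ) = −7/λ² − 12 < 0, confirming a maximum.

λ̂_MAP = 0.500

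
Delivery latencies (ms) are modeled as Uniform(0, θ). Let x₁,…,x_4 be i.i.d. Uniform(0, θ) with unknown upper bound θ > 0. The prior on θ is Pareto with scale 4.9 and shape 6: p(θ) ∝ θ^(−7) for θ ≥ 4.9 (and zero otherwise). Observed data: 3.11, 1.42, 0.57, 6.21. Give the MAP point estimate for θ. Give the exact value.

The Uniform(0, θ) likelihood is θ^(−n) for θ ≥ max(xᵢ), zero otherwise. Here max(xᵢ) = 6.21.
Posterior ∝ θ^(−7) · θ^(−4) = θ^(−11) on θ ≥ max(4.9, 6.21) = 6.21.
This density is strictly decreasing in θ, so the posterior mode lies at the lower boundary of the support.

θ̂_MAP = 6.21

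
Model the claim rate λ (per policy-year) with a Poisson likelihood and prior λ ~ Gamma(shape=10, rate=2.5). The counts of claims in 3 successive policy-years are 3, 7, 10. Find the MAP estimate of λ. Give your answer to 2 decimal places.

Σxᵢ = 3+7+10 = 20, with n = 3.
Posterior ∝ λ^9e^(−2.5λ) · λ^20e^(−3λ) = λ^29e^(−5.5λ), i.e. Gamma(shape=30, rate=5.5).
The mode of a Gamma(a, b) with a ≥ 1 (shape–rate) is (a−1)/b = 29/5.5 ≈ 5.27.

λ̂_MAP = 5.27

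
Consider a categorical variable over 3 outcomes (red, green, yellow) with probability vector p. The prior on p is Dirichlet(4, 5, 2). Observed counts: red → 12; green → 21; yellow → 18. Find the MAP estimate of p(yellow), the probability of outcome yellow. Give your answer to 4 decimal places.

MAP estimate of p(yellow) = 0.3220

The posterior is Dirichlet(αᵢ + nᵢ) = Dirichlet(16, 26, 20).
For a Dirichlet(a₁,…,a_K) with all aᵢ > 1, the mode has j-th component (aⱼ − 1)/(Σaᵢ − K).
Here Σaᵢ = 62 and K = 3, so p(yellow) = (20 − 1)/(62 − 3) = 19/59 ≈ 0.3220.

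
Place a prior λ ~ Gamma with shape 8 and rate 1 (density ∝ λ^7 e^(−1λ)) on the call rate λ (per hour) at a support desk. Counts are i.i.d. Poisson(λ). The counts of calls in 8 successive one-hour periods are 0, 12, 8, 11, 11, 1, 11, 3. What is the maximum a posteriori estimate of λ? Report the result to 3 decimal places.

Σxᵢ = 0+12+8+11+11+1+11+3 = 57, with n = 8.
Posterior ∝ λ^7e^(−1λ) · λ^57e^(−8λ) = λ^64e^(−9λ), i.e. Gamma(shape=65, rate=9).
The mode of a Gamma(a, b) with a ≥ 1 (shape–rate) is (a−1)/b = 64/9 ≈ 7.111.

λ̂_MAP = 7.111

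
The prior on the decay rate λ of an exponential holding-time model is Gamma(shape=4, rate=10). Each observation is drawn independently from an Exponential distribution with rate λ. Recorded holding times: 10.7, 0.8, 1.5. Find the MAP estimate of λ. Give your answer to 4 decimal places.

The Exponential(rate=λ) likelihood is ∝ λ^n e^(−λΣtᵢ). Here n = 3 and Σtᵢ = 10.7 + 0.8 + 1.5 = 13.
Posterior ∝ λ^3e^(−10λ) · λ^3e^(−13λ) = λ^6e^(−23λ), i.e. Gamma(7, 23).
Mode = (a−1)/b = 6/23 ≈ 0.2609.

λ̂_MAP = 0.2609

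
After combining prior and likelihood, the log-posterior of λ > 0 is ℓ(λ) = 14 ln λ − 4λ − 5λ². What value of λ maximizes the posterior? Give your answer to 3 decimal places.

λ̂_MAP = 1.000

ℓ'(λ) = 14/λ − 4 − 10λ. Setting this to zero and multiplying by λ: 10λ² + 4λ − 14 = 0.
λ = (−4 + √(4² + 4·10·14)) / (2·10) = (−4 + √576) / 20 = (−4 + 24)/20 = 1.
ℓ''(λ) = −14/λ² − 10 < 0, confirming a maximum.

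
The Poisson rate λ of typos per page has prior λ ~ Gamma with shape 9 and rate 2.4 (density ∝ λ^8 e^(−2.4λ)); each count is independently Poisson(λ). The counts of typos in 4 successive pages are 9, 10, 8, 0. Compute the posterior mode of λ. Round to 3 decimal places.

λ̂_MAP = 5.469

Σxᵢ = 9+10+8+0 = 27, with n = 4.
Posterior ∝ λ^8e^(−2.4λ) · λ^27e^(−4λ) = λ^35e^(−6.4λ), i.e. Gamma(shape=36, rate=6.4).
The mode of a Gamma(a, b) with a ≥ 1 (shape–rate) is (a−1)/b = 35/6.4 ≈ 5.469.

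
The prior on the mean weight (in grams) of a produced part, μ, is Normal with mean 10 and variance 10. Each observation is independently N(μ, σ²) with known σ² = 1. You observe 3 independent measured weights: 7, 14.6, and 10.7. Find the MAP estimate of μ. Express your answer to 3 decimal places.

μ̂_MAP = 10.742

n = 3; x̄ = (7 + 14.6 + 10.7)/3 = 32.3/3 = 323/30 ≈ 10.7667.
For a Normal prior and Normal likelihood with known variance, the posterior is Normal; its mode equals its mean, the precision-weighted average.
Prior precision 1/σ₀² = 1/10 = 0.1; data precision n/σ² = 3/1 = 3.
μ̂ = (0.1·10 + 3·(323/30)) / (0.1 + 3) = 33.3/3.1 = 333/31 ≈ 10.742.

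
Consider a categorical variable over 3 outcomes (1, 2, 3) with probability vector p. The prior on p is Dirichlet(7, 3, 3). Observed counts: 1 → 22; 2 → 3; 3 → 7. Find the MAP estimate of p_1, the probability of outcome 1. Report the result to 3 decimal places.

MAP estimate: 0.667

The posterior is Dirichlet(αᵢ + nᵢ) = Dirichlet(29, 6, 10).
For a Dirichlet(a₁,…,a_K) with all aᵢ > 1, the mode has j-th component (aⱼ − 1)/(Σaᵢ − K).
Here Σaᵢ = 45 and K = 3, so p_1 = (29 − 1)/(45 − 3) = 28/42 ≈ 0.667.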